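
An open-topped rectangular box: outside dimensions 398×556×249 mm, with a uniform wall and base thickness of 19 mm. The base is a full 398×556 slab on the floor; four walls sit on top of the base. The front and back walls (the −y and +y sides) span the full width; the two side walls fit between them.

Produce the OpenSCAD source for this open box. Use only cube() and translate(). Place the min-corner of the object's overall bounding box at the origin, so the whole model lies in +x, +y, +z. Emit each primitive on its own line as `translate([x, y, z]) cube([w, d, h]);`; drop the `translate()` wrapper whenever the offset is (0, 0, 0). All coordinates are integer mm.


cube([398, 556, 19]);
translate([0, 0, 19]) cube([398, 19, 230]);
translate([0, 537, 19]) cube([398, 19, 230]);
translate([0, 19, 19]) cube([19, 518, 230]);
translate([379, 19, 19]) cube([19, 518, 230]);


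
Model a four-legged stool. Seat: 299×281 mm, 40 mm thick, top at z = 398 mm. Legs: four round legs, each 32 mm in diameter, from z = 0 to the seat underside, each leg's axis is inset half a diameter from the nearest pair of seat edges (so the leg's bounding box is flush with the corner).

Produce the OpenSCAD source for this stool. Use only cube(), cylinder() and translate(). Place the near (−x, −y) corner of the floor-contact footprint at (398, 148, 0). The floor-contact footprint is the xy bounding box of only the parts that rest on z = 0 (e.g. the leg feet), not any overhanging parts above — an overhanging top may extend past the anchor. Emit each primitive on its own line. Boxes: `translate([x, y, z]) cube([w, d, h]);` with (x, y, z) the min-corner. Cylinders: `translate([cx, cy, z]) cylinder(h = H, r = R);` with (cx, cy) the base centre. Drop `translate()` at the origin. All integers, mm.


// leg_h = 398 - 40 = 358
translate([398, 148, 358]) cube([299, 281, 40]);
translate([414, 164, 0]) cylinder(h = 358, r = 16);
translate([681, 164, 0]) cylinder(h = 358, r = 16);
translate([414, 413, 0]) cylinder(h = 358, r = 16);
translate([681, 413, 0]) cylinder(h = 358, r = 16);


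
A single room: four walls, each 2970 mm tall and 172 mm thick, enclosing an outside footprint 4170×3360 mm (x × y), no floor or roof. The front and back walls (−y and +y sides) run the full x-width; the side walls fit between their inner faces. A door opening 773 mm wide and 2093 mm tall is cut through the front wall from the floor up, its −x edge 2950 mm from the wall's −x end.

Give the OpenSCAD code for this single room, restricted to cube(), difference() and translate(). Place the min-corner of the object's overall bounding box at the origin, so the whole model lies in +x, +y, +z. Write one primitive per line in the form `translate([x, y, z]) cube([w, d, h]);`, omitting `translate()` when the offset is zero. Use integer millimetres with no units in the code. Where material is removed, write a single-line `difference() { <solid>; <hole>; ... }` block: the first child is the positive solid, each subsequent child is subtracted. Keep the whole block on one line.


difference() { cube([4170, 172, 2970]); translate([2950, 0, 0]) cube([773, 172, 2093]); }
translate([0, 3188, 0]) cube([4170, 172, 2970]);
translate([0, 172, 0]) cube([172, 3016, 2970]);
translate([3998, 172, 0]) cube([172, 3016, 2970]);


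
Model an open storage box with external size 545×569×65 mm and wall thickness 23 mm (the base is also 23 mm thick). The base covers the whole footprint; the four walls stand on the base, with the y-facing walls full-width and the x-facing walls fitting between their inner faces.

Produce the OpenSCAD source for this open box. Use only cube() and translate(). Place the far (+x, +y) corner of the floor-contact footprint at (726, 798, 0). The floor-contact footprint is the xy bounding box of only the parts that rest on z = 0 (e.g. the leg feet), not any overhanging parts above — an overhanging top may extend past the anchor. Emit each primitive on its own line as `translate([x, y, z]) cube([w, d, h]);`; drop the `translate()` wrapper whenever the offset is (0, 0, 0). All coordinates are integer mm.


translate([181, 229, 0]) cube([545, 569, 23]);
translate([181, 229, 23]) cube([545, 23, 42]);
translate([181, 775, 23]) cube([545, 23, 42]);
translate([181, 252, 23]) cube([23, 523, 42]);
translate([703, 252, 23]) cube([23, 523, 42]);


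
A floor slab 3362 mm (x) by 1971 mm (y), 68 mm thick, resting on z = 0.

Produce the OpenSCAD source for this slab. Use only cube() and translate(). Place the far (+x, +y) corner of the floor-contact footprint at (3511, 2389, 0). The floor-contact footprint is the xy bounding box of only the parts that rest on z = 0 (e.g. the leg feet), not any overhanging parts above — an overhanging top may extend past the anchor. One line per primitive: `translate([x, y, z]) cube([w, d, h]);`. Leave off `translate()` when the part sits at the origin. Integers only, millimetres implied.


translate([149, 418, 0]) cube([3362, 1971, 68]);


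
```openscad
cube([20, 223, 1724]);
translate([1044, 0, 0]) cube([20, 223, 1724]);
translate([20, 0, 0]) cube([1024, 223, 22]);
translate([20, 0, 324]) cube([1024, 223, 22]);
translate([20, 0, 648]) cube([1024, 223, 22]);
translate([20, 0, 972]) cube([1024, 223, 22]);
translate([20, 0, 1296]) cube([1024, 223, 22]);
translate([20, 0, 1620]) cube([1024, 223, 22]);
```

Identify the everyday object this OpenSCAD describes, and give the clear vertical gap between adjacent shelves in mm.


A bookshelf. The clear shelf gap is 302 mm.

Two tall side panels with 6 horizontal boards between them — a bookshelf. The first two shelf undersides are at z = 0 and z = 324; with shelf thickness 22, the clear gap is 324 − 0 − 22 = 302 mm.


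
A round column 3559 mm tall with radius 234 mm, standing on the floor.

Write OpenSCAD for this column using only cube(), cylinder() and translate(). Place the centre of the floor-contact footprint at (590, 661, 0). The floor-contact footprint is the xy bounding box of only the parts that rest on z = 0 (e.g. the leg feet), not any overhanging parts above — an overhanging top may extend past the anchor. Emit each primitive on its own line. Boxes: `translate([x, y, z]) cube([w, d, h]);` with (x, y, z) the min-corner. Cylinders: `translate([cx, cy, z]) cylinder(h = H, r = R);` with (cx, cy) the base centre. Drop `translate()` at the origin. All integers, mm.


translate([590, 661, 0]) cylinder(h = 3559, r = 234);


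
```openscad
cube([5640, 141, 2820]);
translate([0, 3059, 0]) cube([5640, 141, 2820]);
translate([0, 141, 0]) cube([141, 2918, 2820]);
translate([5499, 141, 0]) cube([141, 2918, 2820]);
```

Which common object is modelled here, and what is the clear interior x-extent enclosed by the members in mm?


A house (or room) frame. The interior width is 5358 mm.

Four 2820 mm walls enclosing a rectangle with no floor or roof — a room or house frame. Outside width is 5640 mm and wall thickness is 141 mm, so the interior width is 5640 − 2 × 141 = 5358 mm.


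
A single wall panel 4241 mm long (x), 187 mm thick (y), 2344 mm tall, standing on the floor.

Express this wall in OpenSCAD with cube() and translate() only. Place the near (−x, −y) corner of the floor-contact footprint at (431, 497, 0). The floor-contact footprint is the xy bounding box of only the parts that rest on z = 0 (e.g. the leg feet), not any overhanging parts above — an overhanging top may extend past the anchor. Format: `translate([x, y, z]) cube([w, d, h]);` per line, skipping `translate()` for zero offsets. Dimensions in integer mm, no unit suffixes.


translate([431, 497, 0]) cube([4241, 187, 2344]);


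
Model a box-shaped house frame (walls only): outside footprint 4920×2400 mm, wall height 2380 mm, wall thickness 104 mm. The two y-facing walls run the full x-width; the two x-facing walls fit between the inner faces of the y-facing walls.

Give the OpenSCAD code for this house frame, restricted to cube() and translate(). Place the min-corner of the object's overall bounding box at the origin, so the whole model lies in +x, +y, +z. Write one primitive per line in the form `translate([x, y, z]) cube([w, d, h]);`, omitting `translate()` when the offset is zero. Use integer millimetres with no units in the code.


cube([4920, 104, 2380]);
translate([0, 2296, 0]) cube([4920, 104, 2380]);
translate([0, 104, 0]) cube([104, 2192, 2380]);
translate([4816, 104, 0]) cube([104, 2192, 2380]);


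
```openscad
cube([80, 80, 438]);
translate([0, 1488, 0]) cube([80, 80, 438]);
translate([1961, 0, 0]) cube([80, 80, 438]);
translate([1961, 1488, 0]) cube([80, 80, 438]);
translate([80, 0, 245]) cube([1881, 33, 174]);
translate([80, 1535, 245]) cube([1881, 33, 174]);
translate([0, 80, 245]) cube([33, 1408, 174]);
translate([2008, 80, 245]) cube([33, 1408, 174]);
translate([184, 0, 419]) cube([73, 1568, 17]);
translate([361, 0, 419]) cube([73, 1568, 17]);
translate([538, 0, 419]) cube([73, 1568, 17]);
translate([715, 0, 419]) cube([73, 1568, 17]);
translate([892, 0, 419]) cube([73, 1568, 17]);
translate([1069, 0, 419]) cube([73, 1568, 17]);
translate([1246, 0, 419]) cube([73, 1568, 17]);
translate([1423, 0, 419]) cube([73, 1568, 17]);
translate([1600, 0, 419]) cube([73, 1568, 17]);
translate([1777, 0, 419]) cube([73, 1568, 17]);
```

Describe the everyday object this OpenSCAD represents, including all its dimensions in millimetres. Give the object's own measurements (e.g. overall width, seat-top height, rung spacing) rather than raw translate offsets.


A bed frame 2041 mm long (x) by 1568 mm wide (y). Four 80×80 mm corner posts, 438 mm tall, at the corners of the footprint. Four rails of 33 mm thickness and 174 mm height run between adjacent posts with their undersides at z = 245 mm, their outer faces flush with the outside of the frame (the two x-running rails run between the posts' inner faces; the two y-running rails run between the posts' inner faces). 10 slats, each 73 mm wide (x) and 17 mm thick, lie across the top of the two x-running rails, running the full 1568 mm width of the frame in y; along x they sit between the end posts with a 104 mm gap after the −x posts and between neighbouring slats, leaving 111 mm before the +x posts.


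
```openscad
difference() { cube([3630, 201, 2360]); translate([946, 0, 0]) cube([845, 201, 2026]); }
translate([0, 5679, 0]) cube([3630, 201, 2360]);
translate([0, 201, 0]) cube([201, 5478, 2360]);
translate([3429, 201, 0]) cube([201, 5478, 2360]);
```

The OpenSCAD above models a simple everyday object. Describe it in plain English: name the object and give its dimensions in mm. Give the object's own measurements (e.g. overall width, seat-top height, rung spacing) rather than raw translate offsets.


A single room: four walls, each 2360 mm tall and 201 mm thick, enclosing an outside footprint 3630×5880 mm (x × y), no floor or roof. The front and back walls (−y and +y sides) run the full x-width; the side walls fit between their inner faces. A door opening 845 mm wide and 2026 mm tall is cut through the front wall from the floor up, its −x edge 946 mm from the wall's −x end.


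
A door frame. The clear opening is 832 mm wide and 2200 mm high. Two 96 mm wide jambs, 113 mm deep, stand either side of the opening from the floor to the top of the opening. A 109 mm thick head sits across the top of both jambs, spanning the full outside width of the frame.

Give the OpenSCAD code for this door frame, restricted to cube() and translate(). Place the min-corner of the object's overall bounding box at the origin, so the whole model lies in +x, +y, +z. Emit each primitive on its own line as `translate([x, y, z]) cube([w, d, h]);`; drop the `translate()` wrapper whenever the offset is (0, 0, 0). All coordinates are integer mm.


cube([96, 113, 2200]);
translate([928, 0, 0]) cube([96, 113, 2200]);
translate([0, 0, 2200]) cube([1024, 113, 109]);


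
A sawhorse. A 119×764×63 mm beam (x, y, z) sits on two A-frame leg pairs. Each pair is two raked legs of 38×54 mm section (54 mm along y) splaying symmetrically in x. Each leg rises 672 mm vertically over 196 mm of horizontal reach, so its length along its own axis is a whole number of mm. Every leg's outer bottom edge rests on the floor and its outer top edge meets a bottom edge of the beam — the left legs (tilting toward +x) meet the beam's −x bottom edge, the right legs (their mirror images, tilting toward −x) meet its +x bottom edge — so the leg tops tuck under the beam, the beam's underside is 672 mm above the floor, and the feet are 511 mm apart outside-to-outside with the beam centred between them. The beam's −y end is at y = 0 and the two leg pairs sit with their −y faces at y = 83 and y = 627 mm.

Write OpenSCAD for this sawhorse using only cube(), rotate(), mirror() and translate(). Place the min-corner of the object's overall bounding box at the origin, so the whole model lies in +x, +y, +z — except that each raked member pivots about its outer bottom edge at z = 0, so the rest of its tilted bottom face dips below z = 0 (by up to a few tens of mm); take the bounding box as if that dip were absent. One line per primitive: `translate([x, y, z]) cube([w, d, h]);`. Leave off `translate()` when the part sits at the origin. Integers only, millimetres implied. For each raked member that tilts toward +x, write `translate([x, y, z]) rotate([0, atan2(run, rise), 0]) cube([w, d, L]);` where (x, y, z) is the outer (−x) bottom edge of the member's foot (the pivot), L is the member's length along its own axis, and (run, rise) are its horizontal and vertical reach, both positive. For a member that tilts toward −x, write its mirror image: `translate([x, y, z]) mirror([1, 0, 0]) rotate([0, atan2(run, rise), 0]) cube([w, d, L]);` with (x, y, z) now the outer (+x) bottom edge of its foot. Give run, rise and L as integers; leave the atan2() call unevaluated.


translate([196, 0, 672]) cube([119, 764, 63]);
translate([0, 83, 0]) rotate([0, atan2(196, 672), 0]) cube([38, 54, 700]);
translate([511, 83, 0]) mirror([1, 0, 0]) rotate([0, atan2(196, 672), 0]) cube([38, 54, 700]);
translate([0, 627, 0]) rotate([0, atan2(196, 672), 0]) cube([38, 54, 700]);
translate([511, 627, 0]) mirror([1, 0, 0]) rotate([0, atan2(196, 672), 0]) cube([38, 54, 700]);


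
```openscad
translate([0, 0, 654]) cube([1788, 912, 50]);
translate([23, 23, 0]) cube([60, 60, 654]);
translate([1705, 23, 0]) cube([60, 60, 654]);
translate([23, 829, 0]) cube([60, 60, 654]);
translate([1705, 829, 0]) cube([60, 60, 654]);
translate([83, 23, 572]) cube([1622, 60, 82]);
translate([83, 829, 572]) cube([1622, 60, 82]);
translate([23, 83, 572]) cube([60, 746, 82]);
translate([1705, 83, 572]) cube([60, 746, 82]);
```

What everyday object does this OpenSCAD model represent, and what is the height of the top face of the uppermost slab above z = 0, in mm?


A table. The table height is 704 mm.

A 1788×912×50 slab sits at z = 654 on four 60 mm square posts — a table. The top surface is at 654 + 50 = 704 mm.


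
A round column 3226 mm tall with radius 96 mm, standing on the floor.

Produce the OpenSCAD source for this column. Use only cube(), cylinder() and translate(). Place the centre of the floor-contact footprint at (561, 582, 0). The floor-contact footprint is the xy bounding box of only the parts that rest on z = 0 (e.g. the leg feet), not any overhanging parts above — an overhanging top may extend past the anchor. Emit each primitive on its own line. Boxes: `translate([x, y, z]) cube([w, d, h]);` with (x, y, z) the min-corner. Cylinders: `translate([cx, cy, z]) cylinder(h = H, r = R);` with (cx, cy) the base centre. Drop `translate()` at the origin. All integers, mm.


translate([561, 582, 0]) cylinder(h = 3226, r = 96);


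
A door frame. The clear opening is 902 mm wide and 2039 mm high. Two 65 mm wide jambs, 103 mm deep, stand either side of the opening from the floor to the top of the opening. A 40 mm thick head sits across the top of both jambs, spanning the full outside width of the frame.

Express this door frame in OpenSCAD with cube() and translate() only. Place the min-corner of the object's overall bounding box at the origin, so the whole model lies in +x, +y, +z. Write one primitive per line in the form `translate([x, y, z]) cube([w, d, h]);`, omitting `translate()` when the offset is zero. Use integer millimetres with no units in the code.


cube([65, 103, 2039]);
translate([967, 0, 0]) cube([65, 103, 2039]);
translate([0, 0, 2039]) cube([1032, 103, 40]);


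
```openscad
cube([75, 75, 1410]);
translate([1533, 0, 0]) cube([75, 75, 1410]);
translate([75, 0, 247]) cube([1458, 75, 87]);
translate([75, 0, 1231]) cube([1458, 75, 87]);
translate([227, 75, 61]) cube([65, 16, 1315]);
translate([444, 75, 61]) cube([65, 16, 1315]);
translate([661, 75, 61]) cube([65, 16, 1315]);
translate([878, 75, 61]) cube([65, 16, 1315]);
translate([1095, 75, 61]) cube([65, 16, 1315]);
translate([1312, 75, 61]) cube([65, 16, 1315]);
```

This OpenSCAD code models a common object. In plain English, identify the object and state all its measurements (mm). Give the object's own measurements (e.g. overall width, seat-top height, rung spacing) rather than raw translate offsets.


A fence section. Two 75×75 mm posts, 1410 mm tall, stand on the floor with a clear span of 1458 mm between their inner faces. Two horizontal rails of 75×87 mm section span the gap between the posts with their undersides at z = 247 mm and z = 1231 mm, flush with the posts' −y face. 6 pickets, each 65 mm wide, 16 mm thick and 1315 mm tall, are fixed to the +y face of the rails with their bottoms at z = 61 mm, spaced across the span with a 152 mm gap after the −x post and between neighbouring pickets, with 156 mm left before the +x post.


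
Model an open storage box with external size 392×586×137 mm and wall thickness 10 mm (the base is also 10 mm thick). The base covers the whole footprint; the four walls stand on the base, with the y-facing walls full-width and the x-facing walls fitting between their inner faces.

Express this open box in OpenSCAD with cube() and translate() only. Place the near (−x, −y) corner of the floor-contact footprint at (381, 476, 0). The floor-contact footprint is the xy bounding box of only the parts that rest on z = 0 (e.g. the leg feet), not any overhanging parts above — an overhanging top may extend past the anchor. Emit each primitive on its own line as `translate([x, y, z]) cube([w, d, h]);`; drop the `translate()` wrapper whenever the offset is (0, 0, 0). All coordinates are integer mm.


translate([381, 476, 0]) cube([392, 586, 10]);
translate([381, 476, 10]) cube([392, 10, 127]);
translate([381, 1052, 10]) cube([392, 10, 127]);
translate([381, 486, 10]) cube([10, 566, 127]);
translate([763, 486, 10]) cube([10, 566, 127]);


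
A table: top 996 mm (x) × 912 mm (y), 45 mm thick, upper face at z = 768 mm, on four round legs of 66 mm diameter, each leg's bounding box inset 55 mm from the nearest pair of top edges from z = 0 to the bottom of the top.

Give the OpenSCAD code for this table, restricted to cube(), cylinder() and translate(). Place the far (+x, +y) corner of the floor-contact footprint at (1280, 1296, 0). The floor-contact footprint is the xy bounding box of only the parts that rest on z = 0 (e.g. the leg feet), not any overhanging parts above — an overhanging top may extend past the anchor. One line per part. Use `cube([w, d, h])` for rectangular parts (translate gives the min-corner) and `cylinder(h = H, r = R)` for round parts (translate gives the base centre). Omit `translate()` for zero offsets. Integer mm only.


// leg_h = 768 - 45 = 723
translate([339, 439, 723]) cube([996, 912, 45]);
translate([427, 527, 0]) cylinder(h = 723, r = 33);
translate([1247, 527, 0]) cylinder(h = 723, r = 33);
translate([427, 1263, 0]) cylinder(h = 723, r = 33);
translate([1247, 1263, 0]) cylinder(h = 723, r = 33);


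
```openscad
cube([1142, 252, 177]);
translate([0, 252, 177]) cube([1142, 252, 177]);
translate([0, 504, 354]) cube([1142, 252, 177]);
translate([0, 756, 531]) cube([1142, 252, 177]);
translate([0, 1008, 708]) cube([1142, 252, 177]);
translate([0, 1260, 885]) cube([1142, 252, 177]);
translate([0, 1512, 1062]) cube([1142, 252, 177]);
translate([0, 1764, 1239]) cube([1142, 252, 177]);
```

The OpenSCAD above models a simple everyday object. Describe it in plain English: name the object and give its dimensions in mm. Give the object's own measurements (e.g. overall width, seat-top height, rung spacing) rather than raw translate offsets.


A straight staircase of 8 solid steps. Each step is 1142 mm wide (x), 252 mm deep (y, the going) and 177 mm tall (the rise). The first step rests on the floor; each subsequent step sits one going further in +y and one rise higher in +z, directly behind and above the previous step with no overlap.


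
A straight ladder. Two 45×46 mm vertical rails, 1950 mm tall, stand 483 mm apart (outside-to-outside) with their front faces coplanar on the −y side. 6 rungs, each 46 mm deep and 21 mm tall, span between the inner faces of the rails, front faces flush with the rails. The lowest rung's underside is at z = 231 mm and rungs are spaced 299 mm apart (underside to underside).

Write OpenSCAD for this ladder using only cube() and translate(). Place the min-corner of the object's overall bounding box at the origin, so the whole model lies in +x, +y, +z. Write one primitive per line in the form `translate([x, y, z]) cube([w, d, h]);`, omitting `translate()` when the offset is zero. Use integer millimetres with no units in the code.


cube([45, 46, 1950]);
translate([438, 0, 0]) cube([45, 46, 1950]);
translate([45, 0, 231]) cube([393, 46, 21]);
translate([45, 0, 530]) cube([393, 46, 21]);
translate([45, 0, 829]) cube([393, 46, 21]);
translate([45, 0, 1128]) cube([393, 46, 21]);
translate([45, 0, 1427]) cube([393, 46, 21]);
translate([45, 0, 1726]) cube([393, 46, 21]);


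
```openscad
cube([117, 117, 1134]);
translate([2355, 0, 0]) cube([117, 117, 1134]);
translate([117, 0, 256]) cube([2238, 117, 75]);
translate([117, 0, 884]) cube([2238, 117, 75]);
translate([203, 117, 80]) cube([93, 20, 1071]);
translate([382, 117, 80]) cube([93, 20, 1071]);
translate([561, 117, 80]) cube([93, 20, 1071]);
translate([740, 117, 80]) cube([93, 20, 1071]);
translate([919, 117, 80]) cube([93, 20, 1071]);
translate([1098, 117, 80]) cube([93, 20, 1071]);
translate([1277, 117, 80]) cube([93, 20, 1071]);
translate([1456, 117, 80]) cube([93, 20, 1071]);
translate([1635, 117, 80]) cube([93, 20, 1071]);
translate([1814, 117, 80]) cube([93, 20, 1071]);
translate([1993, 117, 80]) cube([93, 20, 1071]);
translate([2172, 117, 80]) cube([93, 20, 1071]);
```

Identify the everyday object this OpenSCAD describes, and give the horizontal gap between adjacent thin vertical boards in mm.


A fence section. The picket gap is 86 mm.

Two posts, two rails, 12 pickets — a fence section. Span 2238 mm holds 12 pickets of 93 mm with 13 equal gaps: ⌊(2238 − 12·93) / 13⌋ = 86 mm.


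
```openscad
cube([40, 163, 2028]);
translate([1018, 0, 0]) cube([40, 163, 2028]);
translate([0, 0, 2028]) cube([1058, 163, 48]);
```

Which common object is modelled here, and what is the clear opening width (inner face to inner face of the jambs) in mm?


A door frame. The clear opening width is 978 mm.

Two 2028 mm tall posts with a header on top — a door frame. The left jamb is 40 mm wide at x = 0; the right jamb starts at x = 1018. The clear opening is 1018 − 40 = 978 mm.


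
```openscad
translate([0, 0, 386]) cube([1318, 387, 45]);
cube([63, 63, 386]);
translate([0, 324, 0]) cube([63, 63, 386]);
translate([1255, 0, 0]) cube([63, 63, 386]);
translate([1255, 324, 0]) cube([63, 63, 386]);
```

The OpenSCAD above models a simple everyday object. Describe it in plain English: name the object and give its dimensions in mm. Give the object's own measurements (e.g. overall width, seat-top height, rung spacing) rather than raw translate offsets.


A bench: a 1318×387 mm seat slab, 45 mm thick, top at z = 431 mm, on four 63×63 mm square legs flush with the seat corners and standing on z = 0.


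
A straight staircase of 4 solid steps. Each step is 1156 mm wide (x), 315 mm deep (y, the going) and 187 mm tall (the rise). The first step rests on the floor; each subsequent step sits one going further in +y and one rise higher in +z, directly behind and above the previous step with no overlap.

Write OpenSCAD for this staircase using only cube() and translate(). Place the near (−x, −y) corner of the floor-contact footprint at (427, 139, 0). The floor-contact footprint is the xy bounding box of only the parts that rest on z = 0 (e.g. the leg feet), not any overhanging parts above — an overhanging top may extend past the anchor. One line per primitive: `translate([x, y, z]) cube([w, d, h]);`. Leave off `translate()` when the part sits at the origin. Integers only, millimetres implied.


translate([427, 139, 0]) cube([1156, 315, 187]);
translate([427, 454, 187]) cube([1156, 315, 187]);
translate([427, 769, 374]) cube([1156, 315, 187]);
translate([427, 1084, 561]) cube([1156, 315, 187]);


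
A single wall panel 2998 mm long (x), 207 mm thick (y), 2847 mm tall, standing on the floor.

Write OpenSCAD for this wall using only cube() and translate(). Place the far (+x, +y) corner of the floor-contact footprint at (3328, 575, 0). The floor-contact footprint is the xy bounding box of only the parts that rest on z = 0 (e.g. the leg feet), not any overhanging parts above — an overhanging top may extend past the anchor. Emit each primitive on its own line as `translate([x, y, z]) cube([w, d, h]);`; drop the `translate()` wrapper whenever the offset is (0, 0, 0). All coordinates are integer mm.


translate([330, 368, 0]) cube([2998, 207, 2847]);


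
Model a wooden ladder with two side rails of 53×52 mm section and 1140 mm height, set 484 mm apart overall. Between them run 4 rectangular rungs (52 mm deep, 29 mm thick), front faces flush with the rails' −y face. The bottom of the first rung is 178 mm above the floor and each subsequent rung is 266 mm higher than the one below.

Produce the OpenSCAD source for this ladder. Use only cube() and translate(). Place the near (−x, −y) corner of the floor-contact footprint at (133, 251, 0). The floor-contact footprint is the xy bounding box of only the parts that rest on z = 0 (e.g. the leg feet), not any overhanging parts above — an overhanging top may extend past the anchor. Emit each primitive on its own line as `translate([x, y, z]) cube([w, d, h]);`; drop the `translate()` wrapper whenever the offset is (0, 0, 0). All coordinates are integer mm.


translate([133, 251, 0]) cube([53, 52, 1140]);
translate([564, 251, 0]) cube([53, 52, 1140]);
translate([186, 251, 178]) cube([378, 52, 29]);
translate([186, 251, 444]) cube([378, 52, 29]);
translate([186, 251, 710]) cube([378, 52, 29]);
translate([186, 251, 976]) cube([378, 52, 29]);


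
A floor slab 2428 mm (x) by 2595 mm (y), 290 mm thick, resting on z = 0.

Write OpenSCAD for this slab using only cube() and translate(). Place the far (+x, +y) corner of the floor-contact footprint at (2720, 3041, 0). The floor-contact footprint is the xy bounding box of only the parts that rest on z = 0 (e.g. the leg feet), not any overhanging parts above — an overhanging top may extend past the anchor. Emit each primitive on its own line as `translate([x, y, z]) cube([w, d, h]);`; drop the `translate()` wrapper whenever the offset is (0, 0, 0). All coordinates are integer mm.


translate([292, 446, 0]) cube([2428, 2595, 290]);


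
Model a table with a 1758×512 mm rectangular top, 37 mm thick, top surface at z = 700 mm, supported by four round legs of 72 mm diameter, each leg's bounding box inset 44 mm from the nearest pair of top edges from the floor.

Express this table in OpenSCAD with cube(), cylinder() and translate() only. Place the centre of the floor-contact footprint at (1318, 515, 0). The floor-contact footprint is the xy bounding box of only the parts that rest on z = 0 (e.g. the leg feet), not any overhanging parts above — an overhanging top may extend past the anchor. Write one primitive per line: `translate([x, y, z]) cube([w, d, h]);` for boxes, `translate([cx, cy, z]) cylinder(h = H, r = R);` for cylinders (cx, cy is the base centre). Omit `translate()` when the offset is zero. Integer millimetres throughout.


// leg_h = 700 - 37 = 663
translate([439, 259, 663]) cube([1758, 512, 37]);
translate([519, 339, 0]) cylinder(h = 663, r = 36);
translate([2117, 339, 0]) cylinder(h = 663, r = 36);
translate([519, 691, 0]) cylinder(h = 663, r = 36);
translate([2117, 691, 0]) cylinder(h = 663, r = 36);


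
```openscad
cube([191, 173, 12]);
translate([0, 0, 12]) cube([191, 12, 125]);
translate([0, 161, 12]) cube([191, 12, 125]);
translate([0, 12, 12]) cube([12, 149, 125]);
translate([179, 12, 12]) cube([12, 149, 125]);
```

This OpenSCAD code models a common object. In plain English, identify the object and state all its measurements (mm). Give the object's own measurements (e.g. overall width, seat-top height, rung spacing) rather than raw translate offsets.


An open-topped rectangular box: outside dimensions 191×173×137 mm, with a uniform wall and base thickness of 12 mm. The base is a full 191×173 slab on the floor; four walls sit on top of the base. The front and back walls (the −y and +y sides) span the full width; the two side walls fit between them.


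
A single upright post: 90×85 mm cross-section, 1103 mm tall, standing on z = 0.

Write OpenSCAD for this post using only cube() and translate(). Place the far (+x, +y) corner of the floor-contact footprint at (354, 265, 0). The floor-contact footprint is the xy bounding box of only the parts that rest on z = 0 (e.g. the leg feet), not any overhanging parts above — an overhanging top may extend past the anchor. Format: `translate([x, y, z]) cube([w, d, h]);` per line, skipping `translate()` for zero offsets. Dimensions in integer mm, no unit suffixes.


translate([264, 180, 0]) cube([90, 85, 1103]);


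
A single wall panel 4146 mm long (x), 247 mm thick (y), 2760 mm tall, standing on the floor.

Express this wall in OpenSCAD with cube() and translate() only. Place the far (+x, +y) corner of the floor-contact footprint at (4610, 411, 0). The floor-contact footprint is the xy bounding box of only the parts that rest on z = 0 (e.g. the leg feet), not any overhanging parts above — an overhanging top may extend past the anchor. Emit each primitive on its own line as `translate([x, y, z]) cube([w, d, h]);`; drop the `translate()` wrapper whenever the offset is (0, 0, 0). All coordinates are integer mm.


translate([464, 164, 0]) cube([4146, 247, 2760]);


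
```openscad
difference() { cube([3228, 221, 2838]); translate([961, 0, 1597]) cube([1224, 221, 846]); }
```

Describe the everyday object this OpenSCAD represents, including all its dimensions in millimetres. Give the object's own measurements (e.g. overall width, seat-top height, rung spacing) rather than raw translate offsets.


A wall 3228 mm long (x), 221 mm thick (y), 2838 mm tall, with a rectangular window opening cut through it. The opening is 1224 mm wide and 846 mm tall; its sill is at z = 1597 mm and its near (−x) edge is 961 mm from the wall's −x end. The opening passes through the full wall thickness.


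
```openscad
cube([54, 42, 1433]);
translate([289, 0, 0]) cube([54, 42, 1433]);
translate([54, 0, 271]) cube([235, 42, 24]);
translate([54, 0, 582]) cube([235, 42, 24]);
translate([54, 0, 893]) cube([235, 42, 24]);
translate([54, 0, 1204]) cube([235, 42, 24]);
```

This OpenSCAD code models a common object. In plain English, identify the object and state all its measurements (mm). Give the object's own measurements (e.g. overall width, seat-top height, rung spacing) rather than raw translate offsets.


A straight ladder. Two 54×42 mm vertical rails, 1433 mm tall, stand 343 mm apart (outside-to-outside) with their front faces coplanar on the −y side. 4 rungs, each 42 mm deep and 24 mm tall, span between the inner faces of the rails, front faces flush with the rails. The lowest rung's underside is at z = 271 mm and rungs are spaced 311 mm apart (underside to underside).


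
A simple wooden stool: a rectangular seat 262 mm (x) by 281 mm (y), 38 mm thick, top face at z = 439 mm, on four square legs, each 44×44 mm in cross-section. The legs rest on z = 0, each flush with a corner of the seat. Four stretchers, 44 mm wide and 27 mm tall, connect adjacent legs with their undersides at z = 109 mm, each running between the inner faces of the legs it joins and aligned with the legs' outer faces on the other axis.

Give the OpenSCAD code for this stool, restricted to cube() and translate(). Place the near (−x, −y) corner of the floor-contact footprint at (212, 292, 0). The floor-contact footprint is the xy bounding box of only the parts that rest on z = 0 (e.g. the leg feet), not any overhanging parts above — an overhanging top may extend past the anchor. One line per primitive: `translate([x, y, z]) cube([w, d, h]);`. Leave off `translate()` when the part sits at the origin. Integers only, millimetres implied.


translate([212, 292, 401]) cube([262, 281, 38]);
translate([212, 292, 0]) cube([44, 44, 401]);
translate([430, 292, 0]) cube([44, 44, 401]);
translate([212, 529, 0]) cube([44, 44, 401]);
translate([430, 529, 0]) cube([44, 44, 401]);
translate([256, 292, 109]) cube([174, 44, 27]);
translate([256, 529, 109]) cube([174, 44, 27]);
translate([212, 336, 109]) cube([44, 193, 27]);
translate([430, 336, 109]) cube([44, 193, 27]);


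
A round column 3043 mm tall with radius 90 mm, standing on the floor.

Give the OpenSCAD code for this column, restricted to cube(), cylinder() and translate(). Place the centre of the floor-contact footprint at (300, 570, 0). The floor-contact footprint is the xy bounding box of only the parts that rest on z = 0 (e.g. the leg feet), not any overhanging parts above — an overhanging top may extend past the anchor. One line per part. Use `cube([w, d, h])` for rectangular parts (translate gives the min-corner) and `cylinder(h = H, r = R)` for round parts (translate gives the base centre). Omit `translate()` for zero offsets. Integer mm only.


translate([300, 570, 0]) cylinder(h = 3043, r = 90);


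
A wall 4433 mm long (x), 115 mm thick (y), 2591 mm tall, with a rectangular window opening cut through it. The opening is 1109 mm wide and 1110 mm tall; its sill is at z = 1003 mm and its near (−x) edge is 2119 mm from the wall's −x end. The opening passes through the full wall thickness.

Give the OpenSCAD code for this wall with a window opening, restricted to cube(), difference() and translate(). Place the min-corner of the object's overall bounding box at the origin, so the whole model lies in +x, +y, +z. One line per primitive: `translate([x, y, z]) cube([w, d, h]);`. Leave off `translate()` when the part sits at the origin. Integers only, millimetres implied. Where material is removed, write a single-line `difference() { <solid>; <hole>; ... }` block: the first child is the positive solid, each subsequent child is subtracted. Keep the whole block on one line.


difference() { cube([4433, 115, 2591]); translate([2119, 0, 1003]) cube([1109, 115, 1110]); }


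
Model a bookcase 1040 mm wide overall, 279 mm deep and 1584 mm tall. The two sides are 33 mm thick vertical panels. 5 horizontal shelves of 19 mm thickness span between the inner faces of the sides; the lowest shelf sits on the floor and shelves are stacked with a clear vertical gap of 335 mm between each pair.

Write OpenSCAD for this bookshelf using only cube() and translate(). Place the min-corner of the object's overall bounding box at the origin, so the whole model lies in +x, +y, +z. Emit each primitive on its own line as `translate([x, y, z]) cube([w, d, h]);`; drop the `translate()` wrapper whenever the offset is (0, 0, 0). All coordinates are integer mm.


cube([33, 279, 1584]);
translate([1007, 0, 0]) cube([33, 279, 1584]);
translate([33, 0, 0]) cube([974, 279, 19]);
translate([33, 0, 354]) cube([974, 279, 19]);
translate([33, 0, 708]) cube([974, 279, 19]);
translate([33, 0, 1062]) cube([974, 279, 19]);
translate([33, 0, 1416]) cube([974, 279, 19]);


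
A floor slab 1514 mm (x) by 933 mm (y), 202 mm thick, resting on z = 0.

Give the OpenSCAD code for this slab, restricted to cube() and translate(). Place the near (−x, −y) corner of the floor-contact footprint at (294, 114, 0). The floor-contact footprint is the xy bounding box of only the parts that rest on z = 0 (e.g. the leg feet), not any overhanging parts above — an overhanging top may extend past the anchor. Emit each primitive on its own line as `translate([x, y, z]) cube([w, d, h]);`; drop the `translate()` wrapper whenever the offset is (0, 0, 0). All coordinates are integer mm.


translate([294, 114, 0]) cube([1514, 933, 202]);


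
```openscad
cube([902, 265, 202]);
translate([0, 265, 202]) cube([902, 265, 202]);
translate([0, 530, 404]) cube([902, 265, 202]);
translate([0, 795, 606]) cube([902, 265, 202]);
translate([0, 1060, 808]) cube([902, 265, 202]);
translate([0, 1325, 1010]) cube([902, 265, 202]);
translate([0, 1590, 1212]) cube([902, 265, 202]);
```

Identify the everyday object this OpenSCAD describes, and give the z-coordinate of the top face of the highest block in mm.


A staircase. The total rise is 1414 mm.

7 identical blocks, each offset up and back from the previous — a staircase. Each step is 202 mm tall and there are 7 of them, so the total rise is 7 × 202 = 1414 mm.


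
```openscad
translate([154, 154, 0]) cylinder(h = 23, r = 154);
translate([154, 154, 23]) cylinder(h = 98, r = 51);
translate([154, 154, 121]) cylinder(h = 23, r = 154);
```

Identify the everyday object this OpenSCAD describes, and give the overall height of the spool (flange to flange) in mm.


A spool. The overall height is 144 mm.

Three coaxial cylinders, large–small–large — a spool. Two 23 mm flanges and a 98 mm core give 23 + 98 + 23 = 144 mm.


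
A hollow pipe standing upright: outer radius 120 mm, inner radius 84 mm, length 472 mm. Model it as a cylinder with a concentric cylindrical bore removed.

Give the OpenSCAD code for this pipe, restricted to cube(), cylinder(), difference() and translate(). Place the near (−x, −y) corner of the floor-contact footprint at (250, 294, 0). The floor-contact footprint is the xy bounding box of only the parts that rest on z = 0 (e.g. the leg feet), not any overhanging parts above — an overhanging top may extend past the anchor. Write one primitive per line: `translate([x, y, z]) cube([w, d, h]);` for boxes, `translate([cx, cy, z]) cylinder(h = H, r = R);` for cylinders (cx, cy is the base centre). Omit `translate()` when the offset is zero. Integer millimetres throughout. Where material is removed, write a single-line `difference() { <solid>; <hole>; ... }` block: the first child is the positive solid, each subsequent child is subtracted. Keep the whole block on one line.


difference() { translate([370, 414, 0]) cylinder(h = 472, r = 120); translate([370, 414, 0]) cylinder(h = 472, r = 84); }


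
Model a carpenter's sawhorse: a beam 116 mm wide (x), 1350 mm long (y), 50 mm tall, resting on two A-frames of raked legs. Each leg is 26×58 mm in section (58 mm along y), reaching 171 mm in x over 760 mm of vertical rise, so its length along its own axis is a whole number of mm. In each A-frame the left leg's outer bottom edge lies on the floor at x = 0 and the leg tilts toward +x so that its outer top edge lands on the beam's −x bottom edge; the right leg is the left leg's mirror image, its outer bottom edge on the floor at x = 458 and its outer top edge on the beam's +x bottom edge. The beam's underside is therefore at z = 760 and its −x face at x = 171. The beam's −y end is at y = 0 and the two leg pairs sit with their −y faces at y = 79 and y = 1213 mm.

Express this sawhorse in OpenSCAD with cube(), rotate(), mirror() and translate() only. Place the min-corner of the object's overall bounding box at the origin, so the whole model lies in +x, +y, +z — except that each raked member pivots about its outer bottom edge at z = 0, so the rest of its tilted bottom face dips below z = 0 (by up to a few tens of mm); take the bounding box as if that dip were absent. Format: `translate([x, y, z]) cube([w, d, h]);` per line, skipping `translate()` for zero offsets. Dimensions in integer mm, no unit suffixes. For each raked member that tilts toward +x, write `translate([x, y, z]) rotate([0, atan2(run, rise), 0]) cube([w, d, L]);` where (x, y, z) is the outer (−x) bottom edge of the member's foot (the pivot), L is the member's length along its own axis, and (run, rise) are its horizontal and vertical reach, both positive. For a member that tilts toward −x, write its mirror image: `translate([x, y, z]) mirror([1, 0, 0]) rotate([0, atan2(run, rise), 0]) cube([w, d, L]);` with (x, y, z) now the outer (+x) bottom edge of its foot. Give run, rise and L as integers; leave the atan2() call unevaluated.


translate([171, 0, 760]) cube([116, 1350, 50]);
translate([0, 79, 0]) rotate([0, atan2(171, 760), 0]) cube([26, 58, 779]);
translate([458, 79, 0]) mirror([1, 0, 0]) rotate([0, atan2(171, 760), 0]) cube([26, 58, 779]);
translate([0, 1213, 0]) rotate([0, atan2(171, 760), 0]) cube([26, 58, 779]);
translate([458, 1213, 0]) mirror([1, 0, 0]) rotate([0, atan2(171, 760), 0]) cube([26, 58, 779]);
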